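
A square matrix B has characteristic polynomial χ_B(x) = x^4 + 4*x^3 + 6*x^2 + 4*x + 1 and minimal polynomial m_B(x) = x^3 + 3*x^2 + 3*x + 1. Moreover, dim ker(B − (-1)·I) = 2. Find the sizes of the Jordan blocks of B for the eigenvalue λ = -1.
Block sizes for λ = -1: [3, 1]

Step 1 — from the characteristic polynomial, algebraic multiplicity of λ = -1 is 4. From dim ker(B − (-1)·I) = 2, there are exactly 2 Jordan blocks for λ = -1.
Step 2 — from the minimal polynomial, the factor (x + 1)^3 tells us the largest block for λ = -1 has size 3.
Step 3 — with total size 4, 2 blocks, and largest block 3, the block sizes (in nonincreasing order) are [3, 1].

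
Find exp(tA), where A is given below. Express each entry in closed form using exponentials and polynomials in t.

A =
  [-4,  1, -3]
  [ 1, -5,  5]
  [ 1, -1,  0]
e^{tA} =
  [-t^2*exp(-3*t)/2 - t*exp(-3*t) + exp(-3*t), t*exp(-3*t), -t^2*exp(-3*t)/2 - 3*t*exp(-3*t)]
  [t^2*exp(-3*t) + t*exp(-3*t), -2*t*exp(-3*t) + exp(-3*t), t^2*exp(-3*t) + 5*t*exp(-3*t)]
  [t^2*exp(-3*t)/2 + t*exp(-3*t), -t*exp(-3*t), t^2*exp(-3*t)/2 + 3*t*exp(-3*t) + exp(-3*t)]

Strategy: write A = P · J · P⁻¹ where J is a Jordan canonical form, so e^{tA} = P · e^{tJ} · P⁻¹, and e^{tJ} can be computed block-by-block.

A has Jordan form
J =
  [-3,  1,  0]
  [ 0, -3,  1]
  [ 0,  0, -3]
(up to reordering of blocks).

Per-block formulas:
  For a 3×3 Jordan block J_3(-3): exp(t · J_3(-3)) = e^(-3t)·(I + t·N + (t^2/2)·N^2), where N is the 3×3 nilpotent shift.

After assembling e^{tJ} and conjugating by P, we get:

e^{tA} =
  [-t^2*exp(-3*t)/2 - t*exp(-3*t) + exp(-3*t), t*exp(-3*t), -t^2*exp(-3*t)/2 - 3*t*exp(-3*t)]
  [t^2*exp(-3*t) + t*exp(-3*t), -2*t*exp(-3*t) + exp(-3*t), t^2*exp(-3*t) + 5*t*exp(-3*t)]
  [t^2*exp(-3*t)/2 + t*exp(-3*t), -t*exp(-3*t), t^2*exp(-3*t)/2 + 3*t*exp(-3*t) + exp(-3*t)]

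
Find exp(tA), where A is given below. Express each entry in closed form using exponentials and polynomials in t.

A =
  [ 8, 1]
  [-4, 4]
e^{tA} =
  [2*t*exp(6*t) + exp(6*t), t*exp(6*t)]
  [-4*t*exp(6*t), -2*t*exp(6*t) + exp(6*t)]

Strategy: write A = P · J · P⁻¹ where J is a Jordan canonical form, so e^{tA} = P · e^{tJ} · P⁻¹, and e^{tJ} can be computed block-by-block.

A has Jordan form
J =
  [6, 1]
  [0, 6]
(up to reordering of blocks).

Per-block formulas:
  For a 2×2 Jordan block J_2(6): exp(t · J_2(6)) = e^(6t)·(I + t·N), where N is the 2×2 nilpotent shift.

After assembling e^{tJ} and conjugating by P, we get:

e^{tA} =
  [2*t*exp(6*t) + exp(6*t), t*exp(6*t)]
  [-4*t*exp(6*t), -2*t*exp(6*t) + exp(6*t)]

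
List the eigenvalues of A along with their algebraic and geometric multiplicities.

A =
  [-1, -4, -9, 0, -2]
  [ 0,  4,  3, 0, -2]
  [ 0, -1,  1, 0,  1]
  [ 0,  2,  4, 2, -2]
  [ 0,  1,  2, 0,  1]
λ = -1: alg = 1, geom = 1; λ = 2: alg = 4, geom = 2

Step 1 — factor the characteristic polynomial to read off the algebraic multiplicities:
  χ_A(x) = (x - 2)^4*(x + 1)

Step 2 — compute geometric multiplicities via the rank-nullity identity g(λ) = n − rank(A − λI):
  rank(A − (-1)·I) = 4, so dim ker(A − (-1)·I) = n − 4 = 1
  rank(A − (2)·I) = 3, so dim ker(A − (2)·I) = n − 3 = 2

Summary:
  λ = -1: algebraic multiplicity = 1, geometric multiplicity = 1
  λ = 2: algebraic multiplicity = 4, geometric multiplicity = 2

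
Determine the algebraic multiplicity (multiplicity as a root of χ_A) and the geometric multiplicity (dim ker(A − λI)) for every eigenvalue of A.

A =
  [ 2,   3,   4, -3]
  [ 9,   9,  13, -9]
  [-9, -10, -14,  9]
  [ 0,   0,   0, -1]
λ = -1: alg = 4, geom = 2

Step 1 — factor the characteristic polynomial to read off the algebraic multiplicities:
  χ_A(x) = (x + 1)^4

Step 2 — compute geometric multiplicities via the rank-nullity identity g(λ) = n − rank(A − λI):
  rank(A − (-1)·I) = 2, so dim ker(A − (-1)·I) = n − 2 = 2

Summary:
  λ = -1: algebraic multiplicity = 4, geometric multiplicity = 2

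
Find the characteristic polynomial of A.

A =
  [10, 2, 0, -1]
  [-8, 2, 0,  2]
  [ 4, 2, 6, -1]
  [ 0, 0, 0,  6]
x^4 - 24*x^3 + 216*x^2 - 864*x + 1296

Expanding det(x·I − A) (e.g. by cofactor expansion or by noting that A is similar to its Jordan form J, which has the same characteristic polynomial as A) gives
  χ_A(x) = x^4 - 24*x^3 + 216*x^2 - 864*x + 1296
which factors as (x - 6)^4. The eigenvalues (with algebraic multiplicities) are λ = 6 with multiplicity 4.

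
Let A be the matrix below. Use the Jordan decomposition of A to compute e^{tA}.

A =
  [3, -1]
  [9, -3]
e^{tA} =
  [3*t + 1, -t]
  [9*t, 1 - 3*t]

Strategy: write A = P · J · P⁻¹ where J is a Jordan canonical form, so e^{tA} = P · e^{tJ} · P⁻¹, and e^{tJ} can be computed block-by-block.

A has Jordan form
J =
  [0, 1]
  [0, 0]
(up to reordering of blocks).

Per-block formulas:
  For a 2×2 Jordan block J_2(0): exp(t · J_2(0)) = e^(0t)·(I + t·N), where N is the 2×2 nilpotent shift.

After assembling e^{tJ} and conjugating by P, we get:

e^{tA} =
  [3*t + 1, -t]
  [9*t, 1 - 3*t]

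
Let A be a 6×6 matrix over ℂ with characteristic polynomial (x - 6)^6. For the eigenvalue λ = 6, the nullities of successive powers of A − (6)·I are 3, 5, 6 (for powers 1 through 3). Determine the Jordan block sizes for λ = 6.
Block sizes for λ = 6: [3, 2, 1]

From the dimensions of kernels of powers, the number of Jordan blocks of size at least j is d_j − d_{j−1} where d_j = dim ker(N^j) (with d_0 = 0). Computing the differences gives [3, 2, 1].
The number of blocks of size exactly k is (#blocks of size ≥ k) − (#blocks of size ≥ k + 1), so the partition is: 1 block(s) of size 1, 1 block(s) of size 2, 1 block(s) of size 3.
In nonincreasing order the block sizes are [3, 2, 1].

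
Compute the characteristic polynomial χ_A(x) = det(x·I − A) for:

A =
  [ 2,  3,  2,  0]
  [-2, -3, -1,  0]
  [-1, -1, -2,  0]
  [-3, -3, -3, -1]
x^4 + 4*x^3 + 6*x^2 + 4*x + 1

Expanding det(x·I − A) (e.g. by cofactor expansion or by noting that A is similar to its Jordan form J, which has the same characteristic polynomial as A) gives
  χ_A(x) = x^4 + 4*x^3 + 6*x^2 + 4*x + 1
which factors as (x + 1)^4. The eigenvalues (with algebraic multiplicities) are λ = -1 with multiplicity 4.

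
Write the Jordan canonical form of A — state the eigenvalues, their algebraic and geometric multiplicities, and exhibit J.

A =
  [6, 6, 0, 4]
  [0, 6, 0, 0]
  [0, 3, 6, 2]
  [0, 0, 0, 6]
J_2(6) ⊕ J_1(6) ⊕ J_1(6)

The characteristic polynomial is
  det(x·I − A) = x^4 - 24*x^3 + 216*x^2 - 864*x + 1296 = (x - 6)^4

Eigenvalues and multiplicities (the geometric multiplicity of λ is n − rank(A − λI), which equals the number of Jordan blocks for λ):
  λ = 6: algebraic multiplicity = 4, geometric multiplicity = 3

Determining the block sizes for each eigenvalue:
  λ = 6: 3 blocks summing to 4 forces exactly one block of size 2 and the rest size 1 → block sizes [2, 1, 1]

Assembling the blocks gives a Jordan form
J =
  [6, 1, 0, 0]
  [0, 6, 0, 0]
  [0, 0, 6, 0]
  [0, 0, 0, 6]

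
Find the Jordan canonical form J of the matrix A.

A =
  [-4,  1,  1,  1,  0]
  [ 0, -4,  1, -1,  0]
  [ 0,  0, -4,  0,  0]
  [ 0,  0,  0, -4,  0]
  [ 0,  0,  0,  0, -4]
J_3(-4) ⊕ J_1(-4) ⊕ J_1(-4)

The characteristic polynomial is
  det(x·I − A) = x^5 + 20*x^4 + 160*x^3 + 640*x^2 + 1280*x + 1024 = (x + 4)^5

Eigenvalues and multiplicities (the geometric multiplicity of λ is n − rank(A − λI), which equals the number of Jordan blocks for λ):
  λ = -4: algebraic multiplicity = 5, geometric multiplicity = 3

Determining the block sizes for each eigenvalue:
  λ = -4: with am = 5 and gm = 3, the partition is not yet determined (e.g. several partitions of 5 into 3 parts exist). Let N = A − (-4)·I. Computing rank(N^1) = 2, rank(N^2) = 1, rank(N^3) = 0; the number of blocks of size ≥ j is rank(N^{j−1}) − rank(N^j), giving [3, 1, 1]. So we have 1 block(s) of size 3, 2 block(s) of size 1 → block sizes [3, 1, 1]

Assembling the blocks gives a Jordan form
J =
  [-4,  1,  0,  0,  0]
  [ 0, -4,  1,  0,  0]
  [ 0,  0, -4,  0,  0]
  [ 0,  0,  0, -4,  0]
  [ 0,  0,  0,  0, -4]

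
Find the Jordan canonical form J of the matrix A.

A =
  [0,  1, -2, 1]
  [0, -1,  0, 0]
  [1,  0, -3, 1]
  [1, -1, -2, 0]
J_2(-1) ⊕ J_2(-1)

The characteristic polynomial is
  det(x·I − A) = x^4 + 4*x^3 + 6*x^2 + 4*x + 1 = (x + 1)^4

Eigenvalues and multiplicities (the geometric multiplicity of λ is n − rank(A − λI), which equals the number of Jordan blocks for λ):
  λ = -1: algebraic multiplicity = 4, geometric multiplicity = 2

Determining the block sizes for each eigenvalue:
  λ = -1: with am = 4 and gm = 2, the partition is not yet determined (e.g. several partitions of 4 into 2 parts exist). Let N = A − (-1)·I. Computing rank(N^1) = 2, rank(N^2) = 0; the number of blocks of size ≥ j is rank(N^{j−1}) − rank(N^j), giving [2, 2]. So we have 2 block(s) of size 2 → block sizes [2, 2]

Assembling the blocks gives a Jordan form
J =
  [-1,  1,  0,  0]
  [ 0, -1,  0,  0]
  [ 0,  0, -1,  1]
  [ 0,  0,  0, -1]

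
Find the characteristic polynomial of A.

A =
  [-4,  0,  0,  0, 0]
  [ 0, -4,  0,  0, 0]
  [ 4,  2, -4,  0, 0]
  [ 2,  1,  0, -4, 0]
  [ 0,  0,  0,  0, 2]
x^5 + 14*x^4 + 64*x^3 + 64*x^2 - 256*x - 512

Expanding det(x·I − A) (e.g. by cofactor expansion or by noting that A is similar to its Jordan form J, which has the same characteristic polynomial as A) gives
  χ_A(x) = x^5 + 14*x^4 + 64*x^3 + 64*x^2 - 256*x - 512
which factors as (x - 2)*(x + 4)^4. The eigenvalues (with algebraic multiplicities) are λ = -4 with multiplicity 4, λ = 2 with multiplicity 1.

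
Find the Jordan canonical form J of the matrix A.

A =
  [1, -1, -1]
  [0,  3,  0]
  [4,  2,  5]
J_2(3) ⊕ J_1(3)

The characteristic polynomial is
  det(x·I − A) = x^3 - 9*x^2 + 27*x - 27 = (x - 3)^3

Eigenvalues and multiplicities (the geometric multiplicity of λ is n − rank(A − λI), which equals the number of Jordan blocks for λ):
  λ = 3: algebraic multiplicity = 3, geometric multiplicity = 2

Determining the block sizes for each eigenvalue:
  λ = 3: 2 blocks summing to 3 forces exactly one block of size 2 and the rest size 1 → block sizes [2, 1]

Assembling the blocks gives a Jordan form
J =
  [3, 1, 0]
  [0, 3, 0]
  [0, 0, 3]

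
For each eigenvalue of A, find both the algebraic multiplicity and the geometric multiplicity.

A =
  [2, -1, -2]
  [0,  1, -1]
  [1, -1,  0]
λ = 1: alg = 3, geom = 1

Step 1 — factor the characteristic polynomial to read off the algebraic multiplicities:
  χ_A(x) = (x - 1)^3

Step 2 — compute geometric multiplicities via the rank-nullity identity g(λ) = n − rank(A − λI):
  rank(A − (1)·I) = 2, so dim ker(A − (1)·I) = n − 2 = 1

Summary:
  λ = 1: algebraic multiplicity = 3, geometric multiplicity = 1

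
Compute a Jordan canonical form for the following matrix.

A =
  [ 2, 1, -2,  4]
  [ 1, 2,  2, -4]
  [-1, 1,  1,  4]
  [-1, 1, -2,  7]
J_2(3) ⊕ J_1(3) ⊕ J_1(3)

The characteristic polynomial is
  det(x·I − A) = x^4 - 12*x^3 + 54*x^2 - 108*x + 81 = (x - 3)^4

Eigenvalues and multiplicities (the geometric multiplicity of λ is n − rank(A − λI), which equals the number of Jordan blocks for λ):
  λ = 3: algebraic multiplicity = 4, geometric multiplicity = 3

Determining the block sizes for each eigenvalue:
  λ = 3: 3 blocks summing to 4 forces exactly one block of size 2 and the rest size 1 → block sizes [2, 1, 1]

Assembling the blocks gives a Jordan form
J =
  [3, 1, 0, 0]
  [0, 3, 0, 0]
  [0, 0, 3, 0]
  [0, 0, 0, 3]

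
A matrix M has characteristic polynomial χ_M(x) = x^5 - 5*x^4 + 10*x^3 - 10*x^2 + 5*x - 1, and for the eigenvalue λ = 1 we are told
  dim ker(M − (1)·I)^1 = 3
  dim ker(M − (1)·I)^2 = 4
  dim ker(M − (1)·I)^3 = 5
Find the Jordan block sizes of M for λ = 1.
Block sizes for λ = 1: [3, 1, 1]

From the dimensions of kernels of powers, the number of Jordan blocks of size at least j is d_j − d_{j−1} where d_j = dim ker(N^j) (with d_0 = 0). Computing the differences gives [3, 1, 1].
The number of blocks of size exactly k is (#blocks of size ≥ k) − (#blocks of size ≥ k + 1), so the partition is: 2 block(s) of size 1, 1 block(s) of size 3.
In nonincreasing order the block sizes are [3, 1, 1].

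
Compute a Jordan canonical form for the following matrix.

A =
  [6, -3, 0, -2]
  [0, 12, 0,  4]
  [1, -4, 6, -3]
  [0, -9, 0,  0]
J_2(6) ⊕ J_2(6)

The characteristic polynomial is
  det(x·I − A) = x^4 - 24*x^3 + 216*x^2 - 864*x + 1296 = (x - 6)^4

Eigenvalues and multiplicities (the geometric multiplicity of λ is n − rank(A − λI), which equals the number of Jordan blocks for λ):
  λ = 6: algebraic multiplicity = 4, geometric multiplicity = 2

Determining the block sizes for each eigenvalue:
  λ = 6: with am = 4 and gm = 2, the partition is not yet determined (e.g. several partitions of 4 into 2 parts exist). Let N = A − (6)·I. Computing rank(N^1) = 2, rank(N^2) = 0; the number of blocks of size ≥ j is rank(N^{j−1}) − rank(N^j), giving [2, 2]. So we have 2 block(s) of size 2 → block sizes [2, 2]

Assembling the blocks gives a Jordan form
J =
  [6, 1, 0, 0]
  [0, 6, 0, 0]
  [0, 0, 6, 1]
  [0, 0, 0, 6]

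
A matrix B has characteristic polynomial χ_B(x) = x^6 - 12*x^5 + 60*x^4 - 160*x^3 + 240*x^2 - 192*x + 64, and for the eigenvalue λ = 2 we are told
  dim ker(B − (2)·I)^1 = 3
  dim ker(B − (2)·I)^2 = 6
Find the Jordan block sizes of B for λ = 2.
Block sizes for λ = 2: [2, 2, 2]

From the dimensions of kernels of powers, the number of Jordan blocks of size at least j is d_j − d_{j−1} where d_j = dim ker(N^j) (with d_0 = 0). Computing the differences gives [3, 3].
The number of blocks of size exactly k is (#blocks of size ≥ k) − (#blocks of size ≥ k + 1), so the partition is: 3 block(s) of size 2.
In nonincreasing order the block sizes are [2, 2, 2].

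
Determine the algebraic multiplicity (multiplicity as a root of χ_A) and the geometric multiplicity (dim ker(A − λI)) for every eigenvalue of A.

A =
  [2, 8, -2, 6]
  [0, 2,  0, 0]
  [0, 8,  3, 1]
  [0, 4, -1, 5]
λ = 2: alg = 2, geom = 2; λ = 4: alg = 2, geom = 1

Step 1 — factor the characteristic polynomial to read off the algebraic multiplicities:
  χ_A(x) = (x - 4)^2*(x - 2)^2

Step 2 — compute geometric multiplicities via the rank-nullity identity g(λ) = n − rank(A − λI):
  rank(A − (2)·I) = 2, so dim ker(A − (2)·I) = n − 2 = 2
  rank(A − (4)·I) = 3, so dim ker(A − (4)·I) = n − 3 = 1

Summary:
  λ = 2: algebraic multiplicity = 2, geometric multiplicity = 2
  λ = 4: algebraic multiplicity = 2, geometric multiplicity = 1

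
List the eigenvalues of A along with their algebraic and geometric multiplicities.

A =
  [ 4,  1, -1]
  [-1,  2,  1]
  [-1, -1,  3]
λ = 3: alg = 3, geom = 1

Step 1 — factor the characteristic polynomial to read off the algebraic multiplicities:
  χ_A(x) = (x - 3)^3

Step 2 — compute geometric multiplicities via the rank-nullity identity g(λ) = n − rank(A − λI):
  rank(A − (3)·I) = 2, so dim ker(A − (3)·I) = n − 2 = 1

Summary:
  λ = 3: algebraic multiplicity = 3, geometric multiplicity = 1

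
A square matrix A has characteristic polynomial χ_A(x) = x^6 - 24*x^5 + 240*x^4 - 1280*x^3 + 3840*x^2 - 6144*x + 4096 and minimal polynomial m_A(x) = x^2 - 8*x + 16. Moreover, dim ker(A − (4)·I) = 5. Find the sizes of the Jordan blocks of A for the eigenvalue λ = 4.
Block sizes for λ = 4: [2, 1, 1, 1, 1]

Step 1 — from the characteristic polynomial, algebraic multiplicity of λ = 4 is 6. From dim ker(A − (4)·I) = 5, there are exactly 5 Jordan blocks for λ = 4.
Step 2 — from the minimal polynomial, the factor (x − 4)^2 tells us the largest block for λ = 4 has size 2.
Step 3 — with total size 6, 5 blocks, and largest block 2, the block sizes (in nonincreasing order) are [2, 1, 1, 1, 1].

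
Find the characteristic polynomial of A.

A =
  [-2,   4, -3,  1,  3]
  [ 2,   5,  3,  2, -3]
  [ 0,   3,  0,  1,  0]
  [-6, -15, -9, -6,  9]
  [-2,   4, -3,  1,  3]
x^5

Expanding det(x·I − A) (e.g. by cofactor expansion or by noting that A is similar to its Jordan form J, which has the same characteristic polynomial as A) gives
  χ_A(x) = x^5
which factors as x^5. The eigenvalues (with algebraic multiplicities) are λ = 0 with multiplicity 5.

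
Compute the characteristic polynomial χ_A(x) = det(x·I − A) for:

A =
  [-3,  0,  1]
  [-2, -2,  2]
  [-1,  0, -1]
x^3 + 6*x^2 + 12*x + 8

Expanding det(x·I − A) (e.g. by cofactor expansion or by noting that A is similar to its Jordan form J, which has the same characteristic polynomial as A) gives
  χ_A(x) = x^3 + 6*x^2 + 12*x + 8
which factors as (x + 2)^3. The eigenvalues (with algebraic multiplicities) are λ = -2 with multiplicity 3.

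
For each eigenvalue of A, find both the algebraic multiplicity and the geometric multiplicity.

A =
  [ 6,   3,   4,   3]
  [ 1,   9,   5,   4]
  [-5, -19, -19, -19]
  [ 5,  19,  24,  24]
λ = 5: alg = 4, geom = 2

Step 1 — factor the characteristic polynomial to read off the algebraic multiplicities:
  χ_A(x) = (x - 5)^4

Step 2 — compute geometric multiplicities via the rank-nullity identity g(λ) = n − rank(A − λI):
  rank(A − (5)·I) = 2, so dim ker(A − (5)·I) = n − 2 = 2

Summary:
  λ = 5: algebraic multiplicity = 4, geometric multiplicity = 2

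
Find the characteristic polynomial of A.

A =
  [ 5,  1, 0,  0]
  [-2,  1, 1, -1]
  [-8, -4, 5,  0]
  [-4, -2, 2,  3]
x^4 - 14*x^3 + 72*x^2 - 162*x + 135

Expanding det(x·I − A) (e.g. by cofactor expansion or by noting that A is similar to its Jordan form J, which has the same characteristic polynomial as A) gives
  χ_A(x) = x^4 - 14*x^3 + 72*x^2 - 162*x + 135
which factors as (x - 5)*(x - 3)^3. The eigenvalues (with algebraic multiplicities) are λ = 3 with multiplicity 3, λ = 5 with multiplicity 1.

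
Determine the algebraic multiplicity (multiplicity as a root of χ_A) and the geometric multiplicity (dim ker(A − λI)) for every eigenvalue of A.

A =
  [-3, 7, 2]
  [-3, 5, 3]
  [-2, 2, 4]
λ = 2: alg = 3, geom = 1

Step 1 — factor the characteristic polynomial to read off the algebraic multiplicities:
  χ_A(x) = (x - 2)^3

Step 2 — compute geometric multiplicities via the rank-nullity identity g(λ) = n − rank(A − λI):
  rank(A − (2)·I) = 2, so dim ker(A − (2)·I) = n − 2 = 1

Summary:
  λ = 2: algebraic multiplicity = 3, geometric multiplicity = 1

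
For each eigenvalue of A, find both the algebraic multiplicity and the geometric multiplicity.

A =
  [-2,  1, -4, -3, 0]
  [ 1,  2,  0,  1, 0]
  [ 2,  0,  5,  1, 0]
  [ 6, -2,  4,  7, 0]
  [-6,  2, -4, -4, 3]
λ = 3: alg = 5, geom = 3

Step 1 — factor the characteristic polynomial to read off the algebraic multiplicities:
  χ_A(x) = (x - 3)^5

Step 2 — compute geometric multiplicities via the rank-nullity identity g(λ) = n − rank(A − λI):
  rank(A − (3)·I) = 2, so dim ker(A − (3)·I) = n − 2 = 3

Summary:
  λ = 3: algebraic multiplicity = 5, geometric multiplicity = 3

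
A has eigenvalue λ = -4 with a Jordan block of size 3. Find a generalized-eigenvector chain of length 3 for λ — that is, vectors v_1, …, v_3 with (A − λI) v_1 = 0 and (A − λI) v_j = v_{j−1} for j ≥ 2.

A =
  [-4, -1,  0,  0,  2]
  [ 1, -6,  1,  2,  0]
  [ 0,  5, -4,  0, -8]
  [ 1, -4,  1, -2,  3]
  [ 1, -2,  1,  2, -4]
A Jordan chain for λ = -4 of length 3:
v_1 = (1, 0, -3, 1, 0)ᵀ
v_2 = (0, 1, 0, 1, 1)ᵀ
v_3 = (1, 0, 0, 0, 0)ᵀ

Let N = A − (-4)·I. We want v_3 with N^3 v_3 = 0 but N^2 v_3 ≠ 0; then v_{j-1} := N · v_j for j = 3, …, 2.

Pick v_3 = (1, 0, 0, 0, 0)ᵀ.
Then v_2 = N · v_3 = (0, 1, 0, 1, 1)ᵀ.
Then v_1 = N · v_2 = (1, 0, -3, 1, 0)ᵀ.

Sanity check: (A − (-4)·I) v_1 = (0, 0, 0, 0, 0)ᵀ = 0. ✓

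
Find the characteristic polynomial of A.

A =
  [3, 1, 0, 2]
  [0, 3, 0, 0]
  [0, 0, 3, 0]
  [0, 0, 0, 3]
x^4 - 12*x^3 + 54*x^2 - 108*x + 81

Expanding det(x·I − A) (e.g. by cofactor expansion or by noting that A is similar to its Jordan form J, which has the same characteristic polynomial as A) gives
  χ_A(x) = x^4 - 12*x^3 + 54*x^2 - 108*x + 81
which factors as (x - 3)^4. The eigenvalues (with algebraic multiplicities) are λ = 3 with multiplicity 4.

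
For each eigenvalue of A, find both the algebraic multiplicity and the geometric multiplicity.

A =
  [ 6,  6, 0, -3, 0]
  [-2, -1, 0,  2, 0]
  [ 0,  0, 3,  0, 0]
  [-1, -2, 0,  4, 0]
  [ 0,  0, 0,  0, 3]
λ = 3: alg = 5, geom = 4

Step 1 — factor the characteristic polynomial to read off the algebraic multiplicities:
  χ_A(x) = (x - 3)^5

Step 2 — compute geometric multiplicities via the rank-nullity identity g(λ) = n − rank(A − λI):
  rank(A − (3)·I) = 1, so dim ker(A − (3)·I) = n − 1 = 4

Summary:
  λ = 3: algebraic multiplicity = 5, geometric multiplicity = 4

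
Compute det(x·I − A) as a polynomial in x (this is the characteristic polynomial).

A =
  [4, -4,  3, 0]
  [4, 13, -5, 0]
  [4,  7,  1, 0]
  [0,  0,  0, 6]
x^4 - 24*x^3 + 216*x^2 - 864*x + 1296

Expanding det(x·I − A) (e.g. by cofactor expansion or by noting that A is similar to its Jordan form J, which has the same characteristic polynomial as A) gives
  χ_A(x) = x^4 - 24*x^3 + 216*x^2 - 864*x + 1296
which factors as (x - 6)^4. The eigenvalues (with algebraic multiplicities) are λ = 6 with multiplicity 4.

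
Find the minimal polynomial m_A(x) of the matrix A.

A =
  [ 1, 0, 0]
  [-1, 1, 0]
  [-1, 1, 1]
x^3 - 3*x^2 + 3*x - 1

The characteristic polynomial is χ_A(x) = (x - 1)^3, so the eigenvalues are known. The minimal polynomial is
  m_A(x) = Π_λ (x − λ)^{k_λ}
where k_λ is the size of the *largest* Jordan block for λ (equivalently, the smallest k with (A − λI)^k v = 0 for every generalised eigenvector v of λ).

  λ = 1: largest Jordan block has size 3, contributing (x − 1)^3

So m_A(x) = (x - 1)^3 = x^3 - 3*x^2 + 3*x - 1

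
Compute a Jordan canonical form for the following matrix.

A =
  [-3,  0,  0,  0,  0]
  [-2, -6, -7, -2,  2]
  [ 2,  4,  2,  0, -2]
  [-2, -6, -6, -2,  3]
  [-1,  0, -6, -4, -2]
J_1(-3) ⊕ J_2(-2) ⊕ J_2(-2)

The characteristic polynomial is
  det(x·I − A) = x^5 + 11*x^4 + 48*x^3 + 104*x^2 + 112*x + 48 = (x + 2)^4*(x + 3)

Eigenvalues and multiplicities (the geometric multiplicity of λ is n − rank(A − λI), which equals the number of Jordan blocks for λ):
  λ = -3: algebraic multiplicity = 1, geometric multiplicity = 1
  λ = -2: algebraic multiplicity = 4, geometric multiplicity = 2

Determining the block sizes for each eigenvalue:
  λ = -3: one block (gm = 1), so the single block has size am = 1 → block sizes [1]
  λ = -2: with am = 4 and gm = 2, the partition is not yet determined (e.g. several partitions of 4 into 2 parts exist). Let N = A − (-2)·I. Computing rank(N^1) = 3, rank(N^2) = 1; the number of blocks of size ≥ j is rank(N^{j−1}) − rank(N^j), giving [2, 2]. So we have 2 block(s) of size 2 → block sizes [2, 2]

Assembling the blocks gives a Jordan form
J =
  [-3,  0,  0,  0,  0]
  [ 0, -2,  1,  0,  0]
  [ 0,  0, -2,  0,  0]
  [ 0,  0,  0, -2,  1]
  [ 0,  0,  0,  0, -2]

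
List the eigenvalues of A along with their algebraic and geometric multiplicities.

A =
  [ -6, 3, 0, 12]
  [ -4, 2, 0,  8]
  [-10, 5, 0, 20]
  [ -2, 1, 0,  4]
λ = 0: alg = 4, geom = 3

Step 1 — factor the characteristic polynomial to read off the algebraic multiplicities:
  χ_A(x) = x^4

Step 2 — compute geometric multiplicities via the rank-nullity identity g(λ) = n − rank(A − λI):
  rank(A − (0)·I) = 1, so dim ker(A − (0)·I) = n − 1 = 3

Summary:
  λ = 0: algebraic multiplicity = 4, geometric multiplicity = 3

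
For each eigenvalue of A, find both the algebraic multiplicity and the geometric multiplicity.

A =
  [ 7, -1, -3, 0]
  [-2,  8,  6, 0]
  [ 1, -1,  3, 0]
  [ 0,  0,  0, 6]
λ = 6: alg = 4, geom = 3

Step 1 — factor the characteristic polynomial to read off the algebraic multiplicities:
  χ_A(x) = (x - 6)^4

Step 2 — compute geometric multiplicities via the rank-nullity identity g(λ) = n − rank(A − λI):
  rank(A − (6)·I) = 1, so dim ker(A − (6)·I) = n − 1 = 3

Summary:
  λ = 6: algebraic multiplicity = 4, geometric multiplicity = 3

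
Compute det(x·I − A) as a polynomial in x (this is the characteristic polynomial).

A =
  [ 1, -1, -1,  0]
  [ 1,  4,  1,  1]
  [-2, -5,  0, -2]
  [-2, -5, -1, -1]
x^4 - 4*x^3 + 6*x^2 - 4*x + 1

Expanding det(x·I − A) (e.g. by cofactor expansion or by noting that A is similar to its Jordan form J, which has the same characteristic polynomial as A) gives
  χ_A(x) = x^4 - 4*x^3 + 6*x^2 - 4*x + 1
which factors as (x - 1)^4. The eigenvalues (with algebraic multiplicities) are λ = 1 with multiplicity 4.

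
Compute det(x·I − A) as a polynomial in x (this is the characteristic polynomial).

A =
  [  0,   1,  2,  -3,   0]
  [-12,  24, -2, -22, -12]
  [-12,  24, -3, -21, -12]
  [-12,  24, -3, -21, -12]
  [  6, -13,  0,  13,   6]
x^5 - 6*x^4

Expanding det(x·I − A) (e.g. by cofactor expansion or by noting that A is similar to its Jordan form J, which has the same characteristic polynomial as A) gives
  χ_A(x) = x^5 - 6*x^4
which factors as x^4*(x - 6). The eigenvalues (with algebraic multiplicities) are λ = 0 with multiplicity 4, λ = 6 with multiplicity 1.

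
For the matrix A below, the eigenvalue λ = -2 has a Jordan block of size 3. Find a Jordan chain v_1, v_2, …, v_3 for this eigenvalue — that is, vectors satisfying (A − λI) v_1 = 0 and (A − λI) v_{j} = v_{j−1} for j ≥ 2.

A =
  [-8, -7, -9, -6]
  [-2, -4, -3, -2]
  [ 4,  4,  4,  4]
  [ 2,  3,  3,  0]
A Jordan chain for λ = -2 of length 3:
v_1 = (2, 0, 0, -2)ᵀ
v_2 = (-6, -2, 4, 2)ᵀ
v_3 = (1, 0, 0, 0)ᵀ

Let N = A − (-2)·I. We want v_3 with N^3 v_3 = 0 but N^2 v_3 ≠ 0; then v_{j-1} := N · v_j for j = 3, …, 2.

Pick v_3 = (1, 0, 0, 0)ᵀ.
Then v_2 = N · v_3 = (-6, -2, 4, 2)ᵀ.
Then v_1 = N · v_2 = (2, 0, 0, -2)ᵀ.

Sanity check: (A − (-2)·I) v_1 = (0, 0, 0, 0)ᵀ = 0. ✓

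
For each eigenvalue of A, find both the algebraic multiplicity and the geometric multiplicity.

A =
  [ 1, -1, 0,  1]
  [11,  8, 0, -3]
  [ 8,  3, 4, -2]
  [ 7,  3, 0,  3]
λ = 4: alg = 4, geom = 2

Step 1 — factor the characteristic polynomial to read off the algebraic multiplicities:
  χ_A(x) = (x - 4)^4

Step 2 — compute geometric multiplicities via the rank-nullity identity g(λ) = n − rank(A − λI):
  rank(A − (4)·I) = 2, so dim ker(A − (4)·I) = n − 2 = 2

Summary:
  λ = 4: algebraic multiplicity = 4, geometric multiplicity = 2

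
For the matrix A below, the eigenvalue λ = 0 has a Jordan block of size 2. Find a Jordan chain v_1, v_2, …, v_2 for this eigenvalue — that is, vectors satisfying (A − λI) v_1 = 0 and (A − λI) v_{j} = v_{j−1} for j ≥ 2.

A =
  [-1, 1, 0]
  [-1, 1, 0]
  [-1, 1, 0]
A Jordan chain for λ = 0 of length 2:
v_1 = (-1, -1, -1)ᵀ
v_2 = (1, 0, 0)ᵀ

Let N = A − (0)·I. We want v_2 with N^2 v_2 = 0 but N^1 v_2 ≠ 0; then v_{j-1} := N · v_j for j = 2, …, 2.

Pick v_2 = (1, 0, 0)ᵀ.
Then v_1 = N · v_2 = (-1, -1, -1)ᵀ.

Sanity check: (A − (0)·I) v_1 = (0, 0, 0)ᵀ = 0. ✓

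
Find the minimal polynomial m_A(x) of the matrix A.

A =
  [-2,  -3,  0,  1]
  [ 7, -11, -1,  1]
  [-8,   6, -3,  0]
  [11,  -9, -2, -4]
x^3 + 15*x^2 + 75*x + 125

The characteristic polynomial is χ_A(x) = (x + 5)^4, so the eigenvalues are known. The minimal polynomial is
  m_A(x) = Π_λ (x − λ)^{k_λ}
where k_λ is the size of the *largest* Jordan block for λ (equivalently, the smallest k with (A − λI)^k v = 0 for every generalised eigenvector v of λ).

  λ = -5: largest Jordan block has size 3, contributing (x + 5)^3

So m_A(x) = (x + 5)^3 = x^3 + 15*x^2 + 75*x + 125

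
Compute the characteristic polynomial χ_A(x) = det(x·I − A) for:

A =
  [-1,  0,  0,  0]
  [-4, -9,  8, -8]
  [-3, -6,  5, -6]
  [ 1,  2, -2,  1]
x^4 + 4*x^3 + 6*x^2 + 4*x + 1

Expanding det(x·I − A) (e.g. by cofactor expansion or by noting that A is similar to its Jordan form J, which has the same characteristic polynomial as A) gives
  χ_A(x) = x^4 + 4*x^3 + 6*x^2 + 4*x + 1
which factors as (x + 1)^4. The eigenvalues (with algebraic multiplicities) are λ = -1 with multiplicity 4.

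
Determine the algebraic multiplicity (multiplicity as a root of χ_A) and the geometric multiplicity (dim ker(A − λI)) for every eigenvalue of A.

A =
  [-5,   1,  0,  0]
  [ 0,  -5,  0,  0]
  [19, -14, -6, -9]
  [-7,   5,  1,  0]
λ = -5: alg = 2, geom = 1; λ = -3: alg = 2, geom = 1

Step 1 — factor the characteristic polynomial to read off the algebraic multiplicities:
  χ_A(x) = (x + 3)^2*(x + 5)^2

Step 2 — compute geometric multiplicities via the rank-nullity identity g(λ) = n − rank(A − λI):
  rank(A − (-5)·I) = 3, so dim ker(A − (-5)·I) = n − 3 = 1
  rank(A − (-3)·I) = 3, so dim ker(A − (-3)·I) = n − 3 = 1

Summary:
  λ = -5: algebraic multiplicity = 2, geometric multiplicity = 1
  λ = -3: algebraic multiplicity = 2, geometric multiplicity = 1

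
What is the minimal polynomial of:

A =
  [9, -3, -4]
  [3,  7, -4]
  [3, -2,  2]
x^3 - 18*x^2 + 108*x - 216

The characteristic polynomial is χ_A(x) = (x - 6)^3, so the eigenvalues are known. The minimal polynomial is
  m_A(x) = Π_λ (x − λ)^{k_λ}
where k_λ is the size of the *largest* Jordan block for λ (equivalently, the smallest k with (A − λI)^k v = 0 for every generalised eigenvector v of λ).

  λ = 6: largest Jordan block has size 3, contributing (x − 6)^3

So m_A(x) = (x - 6)^3 = x^3 - 18*x^2 + 108*x - 216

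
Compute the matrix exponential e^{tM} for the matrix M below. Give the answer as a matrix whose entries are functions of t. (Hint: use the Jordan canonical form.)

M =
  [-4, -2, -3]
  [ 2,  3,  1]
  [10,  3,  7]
e^{tM} =
  [t^2*exp(2*t) - 6*t*exp(2*t) + exp(2*t), t^2*exp(2*t)/2 - 2*t*exp(2*t), t^2*exp(2*t)/2 - 3*t*exp(2*t)]
  [2*t*exp(2*t), t*exp(2*t) + exp(2*t), t*exp(2*t)]
  [-2*t^2*exp(2*t) + 10*t*exp(2*t), -t^2*exp(2*t) + 3*t*exp(2*t), -t^2*exp(2*t) + 5*t*exp(2*t) + exp(2*t)]

Strategy: write M = P · J · P⁻¹ where J is a Jordan canonical form, so e^{tM} = P · e^{tJ} · P⁻¹, and e^{tJ} can be computed block-by-block.

M has Jordan form
J =
  [2, 1, 0]
  [0, 2, 1]
  [0, 0, 2]
(up to reordering of blocks).

Per-block formulas:
  For a 3×3 Jordan block J_3(2): exp(t · J_3(2)) = e^(2t)·(I + t·N + (t^2/2)·N^2), where N is the 3×3 nilpotent shift.

After assembling e^{tJ} and conjugating by P, we get:

e^{tM} =
  [t^2*exp(2*t) - 6*t*exp(2*t) + exp(2*t), t^2*exp(2*t)/2 - 2*t*exp(2*t), t^2*exp(2*t)/2 - 3*t*exp(2*t)]
  [2*t*exp(2*t), t*exp(2*t) + exp(2*t), t*exp(2*t)]
  [-2*t^2*exp(2*t) + 10*t*exp(2*t), -t^2*exp(2*t) + 3*t*exp(2*t), -t^2*exp(2*t) + 5*t*exp(2*t) + exp(2*t)]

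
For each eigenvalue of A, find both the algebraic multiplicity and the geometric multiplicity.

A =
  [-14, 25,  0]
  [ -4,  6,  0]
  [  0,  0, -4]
λ = -4: alg = 3, geom = 2

Step 1 — factor the characteristic polynomial to read off the algebraic multiplicities:
  χ_A(x) = (x + 4)^3

Step 2 — compute geometric multiplicities via the rank-nullity identity g(λ) = n − rank(A − λI):
  rank(A − (-4)·I) = 1, so dim ker(A − (-4)·I) = n − 1 = 2

Summary:
  λ = -4: algebraic multiplicity = 3, geometric multiplicity = 2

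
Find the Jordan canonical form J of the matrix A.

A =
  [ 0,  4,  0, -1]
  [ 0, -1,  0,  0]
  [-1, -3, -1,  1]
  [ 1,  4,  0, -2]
J_2(-1) ⊕ J_2(-1)

The characteristic polynomial is
  det(x·I − A) = x^4 + 4*x^3 + 6*x^2 + 4*x + 1 = (x + 1)^4

Eigenvalues and multiplicities (the geometric multiplicity of λ is n − rank(A − λI), which equals the number of Jordan blocks for λ):
  λ = -1: algebraic multiplicity = 4, geometric multiplicity = 2

Determining the block sizes for each eigenvalue:
  λ = -1: with am = 4 and gm = 2, the partition is not yet determined (e.g. several partitions of 4 into 2 parts exist). Let N = A − (-1)·I. Computing rank(N^1) = 2, rank(N^2) = 0; the number of blocks of size ≥ j is rank(N^{j−1}) − rank(N^j), giving [2, 2]. So we have 2 block(s) of size 2 → block sizes [2, 2]

Assembling the blocks gives a Jordan form
J =
  [-1,  1,  0,  0]
  [ 0, -1,  0,  0]
  [ 0,  0, -1,  1]
  [ 0,  0,  0, -1]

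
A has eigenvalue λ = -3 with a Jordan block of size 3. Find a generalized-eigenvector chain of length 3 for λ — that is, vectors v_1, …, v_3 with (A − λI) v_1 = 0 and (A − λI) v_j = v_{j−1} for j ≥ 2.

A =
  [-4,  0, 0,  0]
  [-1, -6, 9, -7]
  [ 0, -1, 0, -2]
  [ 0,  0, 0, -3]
A Jordan chain for λ = -3 of length 3:
v_1 = (0, 3, 1, 0)ᵀ
v_2 = (0, -7, -2, 0)ᵀ
v_3 = (0, 0, 0, 1)ᵀ

Let N = A − (-3)·I. We want v_3 with N^3 v_3 = 0 but N^2 v_3 ≠ 0; then v_{j-1} := N · v_j for j = 3, …, 2.

Pick v_3 = (0, 0, 0, 1)ᵀ.
Then v_2 = N · v_3 = (0, -7, -2, 0)ᵀ.
Then v_1 = N · v_2 = (0, 3, 1, 0)ᵀ.

Sanity check: (A − (-3)·I) v_1 = (0, 0, 0, 0)ᵀ = 0. ✓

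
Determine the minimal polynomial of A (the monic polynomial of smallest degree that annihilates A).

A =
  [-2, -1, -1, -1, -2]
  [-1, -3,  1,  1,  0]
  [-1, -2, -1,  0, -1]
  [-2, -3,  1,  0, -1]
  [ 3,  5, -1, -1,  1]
x^3 + 3*x^2 + 3*x + 1

The characteristic polynomial is χ_A(x) = (x + 1)^5, so the eigenvalues are known. The minimal polynomial is
  m_A(x) = Π_λ (x − λ)^{k_λ}
where k_λ is the size of the *largest* Jordan block for λ (equivalently, the smallest k with (A − λI)^k v = 0 for every generalised eigenvector v of λ).

  λ = -1: largest Jordan block has size 3, contributing (x + 1)^3

So m_A(x) = (x + 1)^3 = x^3 + 3*x^2 + 3*x + 1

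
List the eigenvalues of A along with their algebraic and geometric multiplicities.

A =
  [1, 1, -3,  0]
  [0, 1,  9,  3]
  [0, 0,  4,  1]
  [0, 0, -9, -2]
λ = 1: alg = 4, geom = 2

Step 1 — factor the characteristic polynomial to read off the algebraic multiplicities:
  χ_A(x) = (x - 1)^4

Step 2 — compute geometric multiplicities via the rank-nullity identity g(λ) = n − rank(A − λI):
  rank(A − (1)·I) = 2, so dim ker(A − (1)·I) = n − 2 = 2

Summary:
  λ = 1: algebraic multiplicity = 4, geometric multiplicity = 2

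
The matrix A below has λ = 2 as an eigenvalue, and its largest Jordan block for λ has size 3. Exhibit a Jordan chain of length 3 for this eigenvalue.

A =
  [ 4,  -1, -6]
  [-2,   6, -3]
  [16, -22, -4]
A Jordan chain for λ = 2 of length 3:
v_1 = (-90, -60, -20)ᵀ
v_2 = (2, -2, 16)ᵀ
v_3 = (1, 0, 0)ᵀ

Let N = A − (2)·I. We want v_3 with N^3 v_3 = 0 but N^2 v_3 ≠ 0; then v_{j-1} := N · v_j for j = 3, …, 2.

Pick v_3 = (1, 0, 0)ᵀ.
Then v_2 = N · v_3 = (2, -2, 16)ᵀ.
Then v_1 = N · v_2 = (-90, -60, -20)ᵀ.

Sanity check: (A − (2)·I) v_1 = (0, 0, 0)ᵀ = 0. ✓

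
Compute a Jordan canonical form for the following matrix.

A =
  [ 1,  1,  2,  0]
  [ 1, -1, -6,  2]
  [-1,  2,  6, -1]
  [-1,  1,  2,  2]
J_2(2) ⊕ J_2(2)

The characteristic polynomial is
  det(x·I − A) = x^4 - 8*x^3 + 24*x^2 - 32*x + 16 = (x - 2)^4

Eigenvalues and multiplicities (the geometric multiplicity of λ is n − rank(A − λI), which equals the number of Jordan blocks for λ):
  λ = 2: algebraic multiplicity = 4, geometric multiplicity = 2

Determining the block sizes for each eigenvalue:
  λ = 2: with am = 4 and gm = 2, the partition is not yet determined (e.g. several partitions of 4 into 2 parts exist). Let N = A − (2)·I. Computing rank(N^1) = 2, rank(N^2) = 0; the number of blocks of size ≥ j is rank(N^{j−1}) − rank(N^j), giving [2, 2]. So we have 2 block(s) of size 2 → block sizes [2, 2]

Assembling the blocks gives a Jordan form
J =
  [2, 1, 0, 0]
  [0, 2, 0, 0]
  [0, 0, 2, 1]
  [0, 0, 0, 2]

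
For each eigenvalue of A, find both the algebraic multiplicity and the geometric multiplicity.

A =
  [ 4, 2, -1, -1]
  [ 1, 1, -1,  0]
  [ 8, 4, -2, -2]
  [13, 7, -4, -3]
λ = 0: alg = 4, geom = 2

Step 1 — factor the characteristic polynomial to read off the algebraic multiplicities:
  χ_A(x) = x^4

Step 2 — compute geometric multiplicities via the rank-nullity identity g(λ) = n − rank(A − λI):
  rank(A − (0)·I) = 2, so dim ker(A − (0)·I) = n − 2 = 2

Summary:
  λ = 0: algebraic multiplicity = 4, geometric multiplicity = 2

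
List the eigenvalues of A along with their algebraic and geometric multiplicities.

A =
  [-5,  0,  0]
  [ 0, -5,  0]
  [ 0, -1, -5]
λ = -5: alg = 3, geom = 2

Step 1 — factor the characteristic polynomial to read off the algebraic multiplicities:
  χ_A(x) = (x + 5)^3

Step 2 — compute geometric multiplicities via the rank-nullity identity g(λ) = n − rank(A − λI):
  rank(A − (-5)·I) = 1, so dim ker(A − (-5)·I) = n − 1 = 2

Summary:
  λ = -5: algebraic multiplicity = 3, geometric multiplicity = 2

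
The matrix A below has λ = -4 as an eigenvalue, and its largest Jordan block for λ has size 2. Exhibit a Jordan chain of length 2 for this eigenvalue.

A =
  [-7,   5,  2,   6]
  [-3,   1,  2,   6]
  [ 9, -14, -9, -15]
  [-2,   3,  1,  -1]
A Jordan chain for λ = -4 of length 2:
v_1 = (-3, -3, 9, -2)ᵀ
v_2 = (1, 0, 0, 0)ᵀ

Let N = A − (-4)·I. We want v_2 with N^2 v_2 = 0 but N^1 v_2 ≠ 0; then v_{j-1} := N · v_j for j = 2, …, 2.

Pick v_2 = (1, 0, 0, 0)ᵀ.
Then v_1 = N · v_2 = (-3, -3, 9, -2)ᵀ.

Sanity check: (A − (-4)·I) v_1 = (0, 0, 0, 0)ᵀ = 0. ✓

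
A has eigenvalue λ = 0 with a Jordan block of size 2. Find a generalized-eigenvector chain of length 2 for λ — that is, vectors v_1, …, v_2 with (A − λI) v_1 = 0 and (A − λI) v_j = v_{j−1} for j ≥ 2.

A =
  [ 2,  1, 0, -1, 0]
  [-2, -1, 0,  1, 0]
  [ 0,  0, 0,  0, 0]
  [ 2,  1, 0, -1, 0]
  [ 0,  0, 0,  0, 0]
A Jordan chain for λ = 0 of length 2:
v_1 = (2, -2, 0, 2, 0)ᵀ
v_2 = (1, 0, 0, 0, 0)ᵀ

Let N = A − (0)·I. We want v_2 with N^2 v_2 = 0 but N^1 v_2 ≠ 0; then v_{j-1} := N · v_j for j = 2, …, 2.

Pick v_2 = (1, 0, 0, 0, 0)ᵀ.
Then v_1 = N · v_2 = (2, -2, 0, 2, 0)ᵀ.

Sanity check: (A − (0)·I) v_1 = (0, 0, 0, 0, 0)ᵀ = 0. ✓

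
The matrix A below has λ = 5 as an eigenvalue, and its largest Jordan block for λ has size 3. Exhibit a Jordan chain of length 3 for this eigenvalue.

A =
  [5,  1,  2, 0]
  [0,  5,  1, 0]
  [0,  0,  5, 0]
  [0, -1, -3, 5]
A Jordan chain for λ = 5 of length 3:
v_1 = (1, 0, 0, -1)ᵀ
v_2 = (2, 1, 0, -3)ᵀ
v_3 = (0, 0, 1, 0)ᵀ

Let N = A − (5)·I. We want v_3 with N^3 v_3 = 0 but N^2 v_3 ≠ 0; then v_{j-1} := N · v_j for j = 3, …, 2.

Pick v_3 = (0, 0, 1, 0)ᵀ.
Then v_2 = N · v_3 = (2, 1, 0, -3)ᵀ.
Then v_1 = N · v_2 = (1, 0, 0, -1)ᵀ.

Sanity check: (A − (5)·I) v_1 = (0, 0, 0, 0)ᵀ = 0. ✓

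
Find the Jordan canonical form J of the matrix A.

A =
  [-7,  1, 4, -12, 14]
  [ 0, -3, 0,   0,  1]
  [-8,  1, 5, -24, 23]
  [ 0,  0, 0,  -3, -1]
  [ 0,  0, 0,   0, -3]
J_3(-3) ⊕ J_1(-3) ⊕ J_1(1)

The characteristic polynomial is
  det(x·I − A) = x^5 + 11*x^4 + 42*x^3 + 54*x^2 - 27*x - 81 = (x - 1)*(x + 3)^4

Eigenvalues and multiplicities (the geometric multiplicity of λ is n − rank(A − λI), which equals the number of Jordan blocks for λ):
  λ = -3: algebraic multiplicity = 4, geometric multiplicity = 2
  λ = 1: algebraic multiplicity = 1, geometric multiplicity = 1

Determining the block sizes for each eigenvalue:
  λ = -3: with am = 4 and gm = 2, the partition is not yet determined (e.g. several partitions of 4 into 2 parts exist). Let N = A − (-3)·I. Computing rank(N^1) = 3, rank(N^2) = 2, rank(N^3) = 1; the number of blocks of size ≥ j is rank(N^{j−1}) − rank(N^j), giving [2, 1, 1]. So we have 1 block(s) of size 3, 1 block(s) of size 1 → block sizes [3, 1]
  λ = 1: one block (gm = 1), so the single block has size am = 1 → block sizes [1]

Assembling the blocks gives a Jordan form
J =
  [-3,  1,  0,  0, 0]
  [ 0, -3,  1,  0, 0]
  [ 0,  0, -3,  0, 0]
  [ 0,  0,  0, -3, 0]
  [ 0,  0,  0,  0, 1]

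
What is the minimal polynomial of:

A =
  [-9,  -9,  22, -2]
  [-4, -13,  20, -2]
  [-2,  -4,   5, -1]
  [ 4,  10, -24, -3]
x^2 + 10*x + 25

The characteristic polynomial is χ_A(x) = (x + 5)^4, so the eigenvalues are known. The minimal polynomial is
  m_A(x) = Π_λ (x − λ)^{k_λ}
where k_λ is the size of the *largest* Jordan block for λ (equivalently, the smallest k with (A − λI)^k v = 0 for every generalised eigenvector v of λ).

  λ = -5: largest Jordan block has size 2, contributing (x + 5)^2

So m_A(x) = (x + 5)^2 = x^2 + 10*x + 25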